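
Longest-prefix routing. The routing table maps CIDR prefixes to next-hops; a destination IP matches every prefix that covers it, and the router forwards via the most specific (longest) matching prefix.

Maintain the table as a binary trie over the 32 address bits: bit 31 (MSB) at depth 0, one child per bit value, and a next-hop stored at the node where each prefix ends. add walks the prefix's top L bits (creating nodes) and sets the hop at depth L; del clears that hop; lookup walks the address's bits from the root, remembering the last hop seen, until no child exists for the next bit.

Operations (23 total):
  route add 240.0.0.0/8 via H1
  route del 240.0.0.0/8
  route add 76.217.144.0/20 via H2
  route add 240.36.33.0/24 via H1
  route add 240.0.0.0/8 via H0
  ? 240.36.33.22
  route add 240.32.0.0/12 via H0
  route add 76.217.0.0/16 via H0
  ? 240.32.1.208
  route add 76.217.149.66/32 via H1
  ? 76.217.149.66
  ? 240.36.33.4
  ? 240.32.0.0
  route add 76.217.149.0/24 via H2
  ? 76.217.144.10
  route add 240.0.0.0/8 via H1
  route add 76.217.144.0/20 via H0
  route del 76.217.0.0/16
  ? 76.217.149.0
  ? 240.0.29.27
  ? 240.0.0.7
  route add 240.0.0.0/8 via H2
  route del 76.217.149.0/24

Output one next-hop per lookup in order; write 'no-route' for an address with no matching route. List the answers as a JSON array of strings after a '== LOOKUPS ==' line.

Apply in order:
  + 240.0.0.0/8 (H1) depth=8
  del 240.0.0.0/8 (clear depth 8)
  + 76.217.144.0/20 (H2) depth=20
  + 240.36.33.0/24 (H1) depth=24
  + 240.0.0.0/8 (H0) depth=8
  ? 240.36.33.22  path d0:-→d1:-→d2:-→d3:-→d4:-→d5:-→d6:-→d7:-→d8:H0→d9:-→d10:-→d11:-→d12:-→d13:-→d14:-→d15:-→d16:-→d17:-→d18:-→d19:-→d20:-→d21:-→d22:-→d23:-→d24:H1  best=H1
  + 240.32.0.0/12 (H0) depth=12
  + 76.217.0.0/16 (H0) depth=16
  ? 240.32.1.208  path d0:-→d1:-→d2:-→d3:-→d4:-→d5:-→d6:-→d7:-→d8:H0→d9:-→d10:-→d11:-→d12:H0→d13:-  best=H0
  + 76.217.149.66/32 (H1) depth=32
  ? 76.217.149.66  path d0:-→d1:-→d2:-→d3:-→d4:-→d5:-→d6:-→d7:-→d8:-→d9:-→d10:-→d11:-→d12:-→d13:-→d14:-→d15:-→d16:H0→d17:-→d18:-→d19:-→d20:H2→d21:-→d22:-→d23:-→d24:-→d25:-→d26:-→d27:-→d28:-→d29:-→d30:-→d31:-→d32:H1  best=H1
  ? 240.36.33.4  path d0:-→d1:-→d2:-→d3:-→d4:-→d5:-→d6:-→d7:-→d8:H0→d9:-→d10:-→d11:-→d12:H0→d13:-→d14:-→d15:-→d16:-→d17:-→d18:-→d19:-→d20:-→d21:-→d22:-→d23:-→d24:H1  best=H1
  ? 240.32.0.0  path d0:-→d1:-→d2:-→d3:-→d4:-→d5:-→d6:-→d7:-→d8:H0→d9:-→d10:-→d11:-→d12:H0→d13:-  best=H0
  + 76.217.149.0/24 (H2) depth=24
  ? 76.217.144.10  path d0:-→d1:-→d2:-→d3:-→d4:-→d5:-→d6:-→d7:-→d8:-→d9:-→d10:-→d11:-→d12:-→d13:-→d14:-→d15:-→d16:H0→d17:-→d18:-→d19:-→d20:H2→d21:-  best=H2
  + 240.0.0.0/8 (H1) depth=8
  + 76.217.144.0/20 (H0) depth=20
  del 76.217.0.0/16 (clear depth 16)
  ? 76.217.149.0  path d0:-→d1:-→d2:-→d3:-→d4:-→d5:-→d6:-→d7:-→d8:-→d9:-→d10:-→d11:-→d12:-→d13:-→d14:-→d15:-→d16:-→d17:-→d18:-→d19:-→d20:H0→d21:-→d22:-→d23:-→d24:H2→d25:-  best=H2
  ? 240.0.29.27  path d0:-→d1:-→d2:-→d3:-→d4:-→d5:-→d6:-→d7:-→d8:H1→d9:-→d10:-  best=H1
  ? 240.0.0.7  path d0:-→d1:-→d2:-→d3:-→d4:-→d5:-→d6:-→d7:-→d8:H1→d9:-→d10:-  best=H1
  + 240.0.0.0/8 (H2) depth=8
  del 76.217.149.0/24 (clear depth 24)

== LOOKUPS ==
["H1","H0","H1","H1","H0","H2","H2","H1","H1"]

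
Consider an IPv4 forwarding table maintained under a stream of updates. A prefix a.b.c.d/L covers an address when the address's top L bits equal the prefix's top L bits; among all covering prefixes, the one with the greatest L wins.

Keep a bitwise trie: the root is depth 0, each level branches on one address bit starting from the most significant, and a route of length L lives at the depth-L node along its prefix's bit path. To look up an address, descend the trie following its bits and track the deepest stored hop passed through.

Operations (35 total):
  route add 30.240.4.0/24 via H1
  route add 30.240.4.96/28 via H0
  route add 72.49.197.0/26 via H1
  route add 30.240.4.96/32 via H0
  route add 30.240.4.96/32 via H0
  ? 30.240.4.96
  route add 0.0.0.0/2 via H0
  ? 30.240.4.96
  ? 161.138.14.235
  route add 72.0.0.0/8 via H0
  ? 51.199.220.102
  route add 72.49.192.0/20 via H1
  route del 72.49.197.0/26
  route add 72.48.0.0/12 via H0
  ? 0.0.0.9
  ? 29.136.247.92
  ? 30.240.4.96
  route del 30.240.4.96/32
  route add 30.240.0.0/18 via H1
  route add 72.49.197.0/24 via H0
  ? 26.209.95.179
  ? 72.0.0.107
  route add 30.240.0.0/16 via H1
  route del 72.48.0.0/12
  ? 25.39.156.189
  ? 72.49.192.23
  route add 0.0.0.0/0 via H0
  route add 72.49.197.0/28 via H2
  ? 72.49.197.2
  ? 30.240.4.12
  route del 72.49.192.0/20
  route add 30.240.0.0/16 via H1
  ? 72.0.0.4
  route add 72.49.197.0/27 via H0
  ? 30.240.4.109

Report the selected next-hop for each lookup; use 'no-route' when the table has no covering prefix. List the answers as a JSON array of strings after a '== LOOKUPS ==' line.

Apply in order:
  + 30.240.4.0/24 (H1) depth=24
  + 30.240.4.96/28 (H0) depth=28
  + 72.49.197.0/26 (H1) depth=26
  + 30.240.4.96/32 (H0) depth=32
  + 30.240.4.96/32 (H0) depth=32
  lookup 30.240.4.96: bits 00011110111100000000010001100000 walk d0:-→d1:-→d2:-→d3:-→d4:-→d5:-→d6:-→d7:-→d8:-→d9:-→d10:-→d11:-→d12:-→d13:-→d14:-→d15:-→d16:-→d17:-→d18:-→d19:-→d20:-→d21:-→d22:-→d23:-→d24:H1→d25:-→d26:-→d27:-→d28:H0→d29:-→d30:-→d31:-→d32:H0 -> H0
  + 0.0.0.0/2 (H0) depth=2
  lookup 30.240.4.96: bits 00011110111100000000010001100000 walk d0:-→d1:-→d2:H0→d3:-→d4:-→d5:-→d6:-→d7:-→d8:-→d9:-→d10:-→d11:-→d12:-→d13:-→d14:-→d15:-→d16:-→d17:-→d18:-→d19:-→d20:-→d21:-→d22:-→d23:-→d24:H1→d25:-→d26:-→d27:-→d28:H0→d29:-→d30:-→d31:-→d32:H0 -> H0
  lookup 161.138.14.235: bits ε walk d0:- -> no-route
  + 72.0.0.0/8 (H0) depth=8
  lookup 51.199.220.102: bits 00 walk d0:-→d1:-→d2:H0 -> H0
  + 72.49.192.0/20 (H1) depth=20
  del 72.49.197.0/26 (clear depth 26)
  + 72.48.0.0/12 (H0) depth=12
  lookup 0.0.0.9: bits 000 walk d0:-→d1:-→d2:H0→d3:- -> H0
  lookup 29.136.247.92: bits 000111 walk d0:-→d1:-→d2:H0→d3:-→d4:-→d5:-→d6:- -> H0
  lookup 30.240.4.96: bits 00011110111100000000010001100000 walk d0:-→d1:-→d2:H0→d3:-→d4:-→d5:-→d6:-→d7:-→d8:-→d9:-→d10:-→d11:-→d12:-→d13:-→d14:-→d15:-→d16:-→d17:-→d18:-→d19:-→d20:-→d21:-→d22:-→d23:-→d24:H1→d25:-→d26:-→d27:-→d28:H0→d29:-→d30:-→d31:-→d32:H0 -> H0
  del 30.240.4.96/32 (clear depth 32)
  + 30.240.0.0/18 (H1) depth=18
  + 72.49.197.0/24 (H0) depth=24
  lookup 26.209.95.179: bits 00011 walk d0:-→d1:-→d2:H0→d3:-→d4:-→d5:- -> H0
  lookup 72.0.0.107: bits 0100100000 walk d0:-→d1:-→d2:-→d3:-→d4:-→d5:-→d6:-→d7:-→d8:H0→d9:-→d10:- -> H0
  + 30.240.0.0/16 (H1) depth=16
  del 72.48.0.0/12 (clear depth 12)
  lookup 25.39.156.189: bits 00011 walk d0:-→d1:-→d2:H0→d3:-→d4:-→d5:- -> H0
  lookup 72.49.192.23: bits 010010000011000111000 walk d0:-→d1:-→d2:-→d3:-→d4:-→d5:-→d6:-→d7:-→d8:H0→d9:-→d10:-→d11:-→d12:-→d13:-→d14:-→d15:-→d16:-→d17:-→d18:-→d19:-→d20:H1→d21:- -> H1
  + 0.0.0.0/0 (H0) depth=0
  + 72.49.197.0/28 (H2) depth=28
  lookup 72.49.197.2: bits 0100100000110001110001010000 walk d0:H0→d1:-→d2:-→d3:-→d4:-→d5:-→d6:-→d7:-→d8:H0→d9:-→d10:-→d11:-→d12:-→d13:-→d14:-→d15:-→d16:-→d17:-→d18:-→d19:-→d20:H1→d21:-→d22:-→d23:-→d24:H0→d25:-→d26:-→d27:-→d28:H2 -> H2
  lookup 30.240.4.12: bits 0001111011110000000001000 walk d0:H0→d1:-→d2:H0→d3:-→d4:-→d5:-→d6:-→d7:-→d8:-→d9:-→d10:-→d11:-→d12:-→d13:-→d14:-→d15:-→d16:H1→d17:-→d18:H1→d19:-→d20:-→d21:-→d22:-→d23:-→d24:H1→d25:- -> H1
  del 72.49.192.0/20 (clear depth 20)
  + 30.240.0.0/16 (H1) depth=16
  lookup 72.0.0.4: bits 0100100000 walk d0:H0→d1:-→d2:-→d3:-→d4:-→d5:-→d6:-→d7:-→d8:H0→d9:-→d10:- -> H0
  + 72.49.197.0/27 (H0) depth=27
  lookup 30.240.4.109: bits 0001111011110000000001000110 walk d0:H0→d1:-→d2:H0→d3:-→d4:-→d5:-→d6:-→d7:-→d8:-→d9:-→d10:-→d11:-→d12:-→d13:-→d14:-→d15:-→d16:H1→d17:-→d18:H1→d19:-→d20:-→d21:-→d22:-→d23:-→d24:H1→d25:-→d26:-→d27:-→d28:H0 -> H0

== LOOKUPS ==
["H0","H0","no-route","H0","H0","H0","H0","H0","H0","H0","H1","H2","H1","H0","H0"]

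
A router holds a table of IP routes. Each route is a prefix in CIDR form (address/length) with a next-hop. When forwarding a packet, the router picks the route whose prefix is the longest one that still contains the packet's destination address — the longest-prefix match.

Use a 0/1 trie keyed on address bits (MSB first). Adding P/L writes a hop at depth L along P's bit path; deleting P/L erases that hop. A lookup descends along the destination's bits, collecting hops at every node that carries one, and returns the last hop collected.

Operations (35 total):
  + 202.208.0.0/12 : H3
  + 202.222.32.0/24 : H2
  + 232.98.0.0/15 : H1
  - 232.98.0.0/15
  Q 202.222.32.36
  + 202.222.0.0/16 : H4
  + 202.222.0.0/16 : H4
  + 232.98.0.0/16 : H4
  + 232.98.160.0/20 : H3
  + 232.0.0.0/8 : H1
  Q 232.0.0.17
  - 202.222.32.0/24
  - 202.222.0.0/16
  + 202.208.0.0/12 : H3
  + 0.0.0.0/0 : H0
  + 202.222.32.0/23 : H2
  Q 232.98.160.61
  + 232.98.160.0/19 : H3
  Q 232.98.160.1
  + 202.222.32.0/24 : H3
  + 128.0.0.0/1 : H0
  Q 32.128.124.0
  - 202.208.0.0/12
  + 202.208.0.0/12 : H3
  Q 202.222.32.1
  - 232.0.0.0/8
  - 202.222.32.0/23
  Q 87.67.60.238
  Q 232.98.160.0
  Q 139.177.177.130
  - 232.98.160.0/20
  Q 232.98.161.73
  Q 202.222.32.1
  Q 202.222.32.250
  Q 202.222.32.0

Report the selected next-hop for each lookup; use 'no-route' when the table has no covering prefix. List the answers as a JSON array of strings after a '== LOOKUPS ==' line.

Trace:
  + 202.208.0.0/12 (H3) depth=12
  + 202.222.32.0/24 (H2) depth=24
  + 232.98.0.0/15 (H1) depth=15
  del 232.98.0.0/15 (clear depth 15)
  ? 202.222.32.36  path d0:-→d1:-→d2:-→d3:-→d4:-→d5:-→d6:-→d7:-→d8:-→d9:-→d10:-→d11:-→d12:H3→d13:-→d14:-→d15:-→d16:-→d17:-→d18:-→d19:-→d20:-→d21:-→d22:-→d23:-→d24:H2  best=H2
  + 202.222.0.0/16 (H4) depth=16
  + 202.222.0.0/16 (H4) depth=16
  + 232.98.0.0/16 (H4) depth=16
  + 232.98.160.0/20 (H3) depth=20
  + 232.0.0.0/8 (H1) depth=8
  ? 232.0.0.17  path d0:-→d1:-→d2:-→d3:-→d4:-→d5:-→d6:-→d7:-→d8:H1→d9:-  best=H1
  del 202.222.32.0/24 (clear depth 24)
  del 202.222.0.0/16 (clear depth 16)
  + 202.208.0.0/12 (H3) depth=12
  + 0.0.0.0/0 (H0) depth=0
  + 202.222.32.0/23 (H2) depth=23
  ? 232.98.160.61  path d0:H0→d1:-→d2:-→d3:-→d4:-→d5:-→d6:-→d7:-→d8:H1→d9:-→d10:-→d11:-→d12:-→d13:-→d14:-→d15:-→d16:H4→d17:-→d18:-→d19:-→d20:H3  best=H3
  + 232.98.160.0/19 (H3) depth=19
  ? 232.98.160.1  path d0:H0→d1:-→d2:-→d3:-→d4:-→d5:-→d6:-→d7:-→d8:H1→d9:-→d10:-→d11:-→d12:-→d13:-→d14:-→d15:-→d16:H4→d17:-→d18:-→d19:H3→d20:H3  best=H3
  + 202.222.32.0/24 (H3) depth=24
  + 128.0.0.0/1 (H0) depth=1
  ? 32.128.124.0  path d0:H0  best=H0
  del 202.208.0.0/12 (clear depth 12)
  + 202.208.0.0/12 (H3) depth=12
  ? 202.222.32.1  path d0:H0→d1:H0→d2:-→d3:-→d4:-→d5:-→d6:-→d7:-→d8:-→d9:-→d10:-→d11:-→d12:H3→d13:-→d14:-→d15:-→d16:-→d17:-→d18:-→d19:-→d20:-→d21:-→d22:-→d23:H2→d24:H3  best=H3
  del 232.0.0.0/8 (clear depth 8)
  del 202.222.32.0/23 (clear depth 23)
  ? 87.67.60.238  path d0:H0  best=H0
  ? 232.98.160.0  path d0:H0→d1:H0→d2:-→d3:-→d4:-→d5:-→d6:-→d7:-→d8:-→d9:-→d10:-→d11:-→d12:-→d13:-→d14:-→d15:-→d16:H4→d17:-→d18:-→d19:H3→d20:H3  best=H3
  ? 139.177.177.130  path d0:H0→d1:H0  best=H0
  del 232.98.160.0/20 (clear depth 20)
  ? 232.98.161.73  path d0:H0→d1:H0→d2:-→d3:-→d4:-→d5:-→d6:-→d7:-→d8:-→d9:-→d10:-→d11:-→d12:-→d13:-→d14:-→d15:-→d16:H4→d17:-→d18:-→d19:H3→d20:-  best=H3
  ? 202.222.32.1  path d0:H0→d1:H0→d2:-→d3:-→d4:-→d5:-→d6:-→d7:-→d8:-→d9:-→d10:-→d11:-→d12:H3→d13:-→d14:-→d15:-→d16:-→d17:-→d18:-→d19:-→d20:-→d21:-→d22:-→d23:-→d24:H3  best=H3
  ? 202.222.32.250  path d0:H0→d1:H0→d2:-→d3:-→d4:-→d5:-→d6:-→d7:-→d8:-→d9:-→d10:-→d11:-→d12:H3→d13:-→d14:-→d15:-→d16:-→d17:-→d18:-→d19:-→d20:-→d21:-→d22:-→d23:-→d24:H3  best=H3
  ? 202.222.32.0  path d0:H0→d1:H0→d2:-→d3:-→d4:-→d5:-→d6:-→d7:-→d8:-→d9:-→d10:-→d11:-→d12:H3→d13:-→d14:-→d15:-→d16:-→d17:-→d18:-→d19:-→d20:-→d21:-→d22:-→d23:-→d24:H3  best=H3

== LOOKUPS ==
["H2","H1","H3","H3","H0","H3","H0","H3","H0","H3","H3","H3","H3"]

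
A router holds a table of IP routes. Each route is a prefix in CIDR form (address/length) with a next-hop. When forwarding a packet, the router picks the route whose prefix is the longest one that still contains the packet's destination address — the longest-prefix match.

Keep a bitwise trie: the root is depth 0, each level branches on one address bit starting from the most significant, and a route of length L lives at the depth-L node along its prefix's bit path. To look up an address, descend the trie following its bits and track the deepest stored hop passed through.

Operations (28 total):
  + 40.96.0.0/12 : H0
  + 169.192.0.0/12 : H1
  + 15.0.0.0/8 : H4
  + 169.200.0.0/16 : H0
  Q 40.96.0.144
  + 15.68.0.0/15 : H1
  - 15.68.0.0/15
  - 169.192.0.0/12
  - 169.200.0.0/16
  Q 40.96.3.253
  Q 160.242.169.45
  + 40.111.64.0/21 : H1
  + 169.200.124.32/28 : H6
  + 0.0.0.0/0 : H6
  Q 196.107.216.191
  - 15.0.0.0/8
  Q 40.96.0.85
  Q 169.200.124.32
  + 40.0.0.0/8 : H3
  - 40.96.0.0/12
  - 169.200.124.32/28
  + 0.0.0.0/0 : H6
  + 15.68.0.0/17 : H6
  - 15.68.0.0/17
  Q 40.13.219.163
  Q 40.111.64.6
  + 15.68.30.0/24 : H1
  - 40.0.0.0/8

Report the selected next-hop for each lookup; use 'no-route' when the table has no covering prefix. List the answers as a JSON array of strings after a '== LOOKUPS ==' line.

Process each operation:
  add 40.96.0.0/12 -> H0 at depth 12
  add 169.192.0.0/12 -> H1 at depth 12
  add 15.0.0.0/8 -> H4 at depth 8
  add 169.200.0.0/16 -> H0 at depth 16
  ? 40.96.0.144  path d0:-→d1:-→d2:-→d3:-→d4:-→d5:-→d6:-→d7:-→d8:-→d9:-→d10:-→d11:-→d12:H0  best=H0
  add 15.68.0.0/15 -> H1 at depth 15
  - 15.68.0.0/15 clear@15
  - 169.192.0.0/12 clear@12
  - 169.200.0.0/16 clear@16
  ? 40.96.3.253  path d0:-→d1:-→d2:-→d3:-→d4:-→d5:-→d6:-→d7:-→d8:-→d9:-→d10:-→d11:-→d12:H0  best=H0
  ? 160.242.169.45  path d0:-→d1:-→d2:-→d3:-→d4:-  best=no-route
  add 40.111.64.0/21 -> H1 at depth 21
  add 169.200.124.32/28 -> H6 at depth 28
  add 0.0.0.0/0 -> H6 at depth 0
  ? 196.107.216.191  path d0:H6→d1:-  best=H6
  - 15.0.0.0/8 clear@8
  ? 40.96.0.85  path d0:H6→d1:-→d2:-→d3:-→d4:-→d5:-→d6:-→d7:-→d8:-→d9:-→d10:-→d11:-→d12:H0  best=H0
  ? 169.200.124.32  path d0:H6→d1:-→d2:-→d3:-→d4:-→d5:-→d6:-→d7:-→d8:-→d9:-→d10:-→d11:-→d12:-→d13:-→d14:-→d15:-→d16:-→d17:-→d18:-→d19:-→d20:-→d21:-→d22:-→d23:-→d24:-→d25:-→d26:-→d27:-→d28:H6  best=H6
  add 40.0.0.0/8 -> H3 at depth 8
  - 40.96.0.0/12 clear@12
  - 169.200.124.32/28 clear@28
  add 0.0.0.0/0 -> H6 at depth 0
  add 15.68.0.0/17 -> H6 at depth 17
  - 15.68.0.0/17 clear@17
  ? 40.13.219.163  path d0:H6→d1:-→d2:-→d3:-→d4:-→d5:-→d6:-→d7:-→d8:H3→d9:-  best=H3
  ? 40.111.64.6  path d0:H6→d1:-→d2:-→d3:-→d4:-→d5:-→d6:-→d7:-→d8:H3→d9:-→d10:-→d11:-→d12:-→d13:-→d14:-→d15:-→d16:-→d17:-→d18:-→d19:-→d20:-→d21:H1  best=H1
  add 15.68.30.0/24 -> H1 at depth 24
  - 40.0.0.0/8 clear@8

== LOOKUPS ==
["H0","H0","no-route","H6","H0","H6","H3","H1"]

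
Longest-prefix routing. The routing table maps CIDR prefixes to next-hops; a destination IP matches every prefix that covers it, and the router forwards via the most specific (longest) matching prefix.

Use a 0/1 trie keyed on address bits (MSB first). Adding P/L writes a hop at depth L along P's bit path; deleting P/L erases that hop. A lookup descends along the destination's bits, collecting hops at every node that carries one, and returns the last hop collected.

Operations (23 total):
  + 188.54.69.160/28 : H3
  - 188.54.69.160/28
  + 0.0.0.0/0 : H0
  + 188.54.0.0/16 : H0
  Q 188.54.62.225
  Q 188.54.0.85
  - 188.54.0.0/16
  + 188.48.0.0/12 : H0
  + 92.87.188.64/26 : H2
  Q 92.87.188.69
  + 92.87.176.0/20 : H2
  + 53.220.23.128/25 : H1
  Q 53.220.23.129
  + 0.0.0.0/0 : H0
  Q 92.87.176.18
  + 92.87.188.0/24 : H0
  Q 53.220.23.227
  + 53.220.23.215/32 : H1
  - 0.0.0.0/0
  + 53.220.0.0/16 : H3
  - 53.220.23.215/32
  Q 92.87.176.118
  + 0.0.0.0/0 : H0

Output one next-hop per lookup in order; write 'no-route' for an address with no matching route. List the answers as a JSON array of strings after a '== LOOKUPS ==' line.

Process each operation:
  add 188.54.69.160/28 -> H3 at depth 28
  - 188.54.69.160/28 clear@28
  add 0.0.0.0/0 -> H0 at depth 0
  add 188.54.0.0/16 -> H0 at depth 16
  ? 188.54.62.225  path d0:H0→d1:-→d2:-→d3:-→d4:-→d5:-→d6:-→d7:-→d8:-→d9:-→d10:-→d11:-→d12:-→d13:-→d14:-→d15:-→d16:H0→d17:-  best=H0
  ? 188.54.0.85  path d0:H0→d1:-→d2:-→d3:-→d4:-→d5:-→d6:-→d7:-→d8:-→d9:-→d10:-→d11:-→d12:-→d13:-→d14:-→d15:-→d16:H0→d17:-  best=H0
  - 188.54.0.0/16 clear@16
  add 188.48.0.0/12 -> H0 at depth 12
  add 92.87.188.64/26 -> H2 at depth 26
  ? 92.87.188.69  path d0:H0→d1:-→d2:-→d3:-→d4:-→d5:-→d6:-→d7:-→d8:-→d9:-→d10:-→d11:-→d12:-→d13:-→d14:-→d15:-→d16:-→d17:-→d18:-→d19:-→d20:-→d21:-→d22:-→d23:-→d24:-→d25:-→d26:H2  best=H2
  add 92.87.176.0/20 -> H2 at depth 20
  add 53.220.23.128/25 -> H1 at depth 25
  ? 53.220.23.129  path d0:H0→d1:-→d2:-→d3:-→d4:-→d5:-→d6:-→d7:-→d8:-→d9:-→d10:-→d11:-→d12:-→d13:-→d14:-→d15:-→d16:-→d17:-→d18:-→d19:-→d20:-→d21:-→d22:-→d23:-→d24:-→d25:H1  best=H1
  add 0.0.0.0/0 -> H0 at depth 0
  ? 92.87.176.18  path d0:H0→d1:-→d2:-→d3:-→d4:-→d5:-→d6:-→d7:-→d8:-→d9:-→d10:-→d11:-→d12:-→d13:-→d14:-→d15:-→d16:-→d17:-→d18:-→d19:-→d20:H2  best=H2
  add 92.87.188.0/24 -> H0 at depth 24
  ? 53.220.23.227  path d0:H0→d1:-→d2:-→d3:-→d4:-→d5:-→d6:-→d7:-→d8:-→d9:-→d10:-→d11:-→d12:-→d13:-→d14:-→d15:-→d16:-→d17:-→d18:-→d19:-→d20:-→d21:-→d22:-→d23:-→d24:-→d25:H1  best=H1
  add 53.220.23.215/32 -> H1 at depth 32
  - 0.0.0.0/0 clear@0
  add 53.220.0.0/16 -> H3 at depth 16
  - 53.220.23.215/32 clear@32
  ? 92.87.176.118  path d0:-→d1:-→d2:-→d3:-→d4:-→d5:-→d6:-→d7:-→d8:-→d9:-→d10:-→d11:-→d12:-→d13:-→d14:-→d15:-→d16:-→d17:-→d18:-→d19:-→d20:H2  best=H2
  add 0.0.0.0/0 -> H0 at depth 0

== LOOKUPS ==
["H0","H0","H2","H1","H2","H1","H2"]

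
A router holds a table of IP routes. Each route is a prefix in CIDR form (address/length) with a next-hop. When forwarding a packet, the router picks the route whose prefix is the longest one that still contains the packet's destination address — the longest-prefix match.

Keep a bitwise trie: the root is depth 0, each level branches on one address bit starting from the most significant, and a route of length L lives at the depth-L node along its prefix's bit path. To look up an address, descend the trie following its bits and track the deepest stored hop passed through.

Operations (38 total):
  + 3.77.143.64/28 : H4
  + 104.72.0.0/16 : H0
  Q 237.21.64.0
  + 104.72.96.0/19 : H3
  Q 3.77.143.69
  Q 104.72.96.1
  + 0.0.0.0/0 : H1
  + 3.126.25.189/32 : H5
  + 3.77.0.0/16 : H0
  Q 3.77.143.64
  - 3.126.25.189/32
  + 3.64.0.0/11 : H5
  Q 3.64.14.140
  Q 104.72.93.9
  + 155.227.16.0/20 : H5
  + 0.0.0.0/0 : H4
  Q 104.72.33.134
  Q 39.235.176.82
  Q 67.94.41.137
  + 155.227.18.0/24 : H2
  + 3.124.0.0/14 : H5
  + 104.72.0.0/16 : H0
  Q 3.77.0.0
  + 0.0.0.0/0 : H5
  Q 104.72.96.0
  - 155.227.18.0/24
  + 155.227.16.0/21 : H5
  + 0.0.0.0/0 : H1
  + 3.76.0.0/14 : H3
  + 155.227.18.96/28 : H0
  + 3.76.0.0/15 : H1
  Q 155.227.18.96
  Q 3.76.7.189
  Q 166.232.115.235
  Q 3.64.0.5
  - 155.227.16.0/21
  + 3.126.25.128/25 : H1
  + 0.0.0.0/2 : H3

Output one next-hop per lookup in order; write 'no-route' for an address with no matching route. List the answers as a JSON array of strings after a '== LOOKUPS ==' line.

Process each operation:
  + 3.77.143.64/28 (H4) depth=28
  + 104.72.0.0/16 (H0) depth=16
  ? 237.21.64.0  path d0:-  best=no-route
  + 104.72.96.0/19 (H3) depth=19
  ? 3.77.143.69  path d0:-→d1:-→d2:-→d3:-→d4:-→d5:-→d6:-→d7:-→d8:-→d9:-→d10:-→d11:-→d12:-→d13:-→d14:-→d15:-→d16:-→d17:-→d18:-→d19:-→d20:-→d21:-→d22:-→d23:-→d24:-→d25:-→d26:-→d27:-→d28:H4  best=H4
  ? 104.72.96.1  path d0:-→d1:-→d2:-→d3:-→d4:-→d5:-→d6:-→d7:-→d8:-→d9:-→d10:-→d11:-→d12:-→d13:-→d14:-→d15:-→d16:H0→d17:-→d18:-→d19:H3  best=H3
  + 0.0.0.0/0 (H1) depth=0
  + 3.126.25.189/32 (H5) depth=32
  + 3.77.0.0/16 (H0) depth=16
  ? 3.77.143.64  path d0:H1→d1:-→d2:-→d3:-→d4:-→d5:-→d6:-→d7:-→d8:-→d9:-→d10:-→d11:-→d12:-→d13:-→d14:-→d15:-→d16:H0→d17:-→d18:-→d19:-→d20:-→d21:-→d22:-→d23:-→d24:-→d25:-→d26:-→d27:-→d28:H4  best=H4
  - 3.126.25.189/32 clear@32
  + 3.64.0.0/11 (H5) depth=11
  ? 3.64.14.140  path d0:H1→d1:-→d2:-→d3:-→d4:-→d5:-→d6:-→d7:-→d8:-→d9:-→d10:-→d11:H5→d12:-  best=H5
  ? 104.72.93.9  path d0:H1→d1:-→d2:-→d3:-→d4:-→d5:-→d6:-→d7:-→d8:-→d9:-→d10:-→d11:-→d12:-→d13:-→d14:-→d15:-→d16:H0→d17:-→d18:-  best=H0
  + 155.227.16.0/20 (H5) depth=20
  + 0.0.0.0/0 (H4) depth=0
  ? 104.72.33.134  path d0:H4→d1:-→d2:-→d3:-→d4:-→d5:-→d6:-→d7:-→d8:-→d9:-→d10:-→d11:-→d12:-→d13:-→d14:-→d15:-→d16:H0→d17:-  best=H0
  ? 39.235.176.82  path d0:H4→d1:-→d2:-  best=H4
  ? 67.94.41.137  path d0:H4→d1:-→d2:-  best=H4
  + 155.227.18.0/24 (H2) depth=24
  + 3.124.0.0/14 (H5) depth=14
  + 104.72.0.0/16 (H0) depth=16
  ? 3.77.0.0  path d0:H4→d1:-→d2:-→d3:-→d4:-→d5:-→d6:-→d7:-→d8:-→d9:-→d10:-→d11:H5→d12:-→d13:-→d14:-→d15:-→d16:H0  best=H0
  + 0.0.0.0/0 (H5) depth=0
  ? 104.72.96.0  path d0:H5→d1:-→d2:-→d3:-→d4:-→d5:-→d6:-→d7:-→d8:-→d9:-→d10:-→d11:-→d12:-→d13:-→d14:-→d15:-→d16:H0→d17:-→d18:-→d19:H3  best=H3
  - 155.227.18.0/24 clear@24
  + 155.227.16.0/21 (H5) depth=21
  + 0.0.0.0/0 (H1) depth=0
  + 3.76.0.0/14 (H3) depth=14
  + 155.227.18.96/28 (H0) depth=28
  + 3.76.0.0/15 (H1) depth=15
  ? 155.227.18.96  path d0:H1→d1:-→d2:-→d3:-→d4:-→d5:-→d6:-→d7:-→d8:-→d9:-→d10:-→d11:-→d12:-→d13:-→d14:-→d15:-→d16:-→d17:-→d18:-→d19:-→d20:H5→d21:H5→d22:-→d23:-→d24:-→d25:-→d26:-→d27:-→d28:H0  best=H0
  ? 3.76.7.189  path d0:H1→d1:-→d2:-→d3:-→d4:-→d5:-→d6:-→d7:-→d8:-→d9:-→d10:-→d11:H5→d12:-→d13:-→d14:H3→d15:H1  best=H1
  ? 166.232.115.235  path d0:H1→d1:-→d2:-  best=H1
  ? 3.64.0.5  path d0:H1→d1:-→d2:-→d3:-→d4:-→d5:-→d6:-→d7:-→d8:-→d9:-→d10:-→d11:H5→d12:-  best=H5
  - 155.227.16.0/21 clear@21
  + 3.126.25.128/25 (H1) depth=25
  + 0.0.0.0/2 (H3) depth=2

== LOOKUPS ==
["no-route","H4","H3","H4","H5","H0","H0","H4","H4","H0","H3","H0","H1","H1","H5"]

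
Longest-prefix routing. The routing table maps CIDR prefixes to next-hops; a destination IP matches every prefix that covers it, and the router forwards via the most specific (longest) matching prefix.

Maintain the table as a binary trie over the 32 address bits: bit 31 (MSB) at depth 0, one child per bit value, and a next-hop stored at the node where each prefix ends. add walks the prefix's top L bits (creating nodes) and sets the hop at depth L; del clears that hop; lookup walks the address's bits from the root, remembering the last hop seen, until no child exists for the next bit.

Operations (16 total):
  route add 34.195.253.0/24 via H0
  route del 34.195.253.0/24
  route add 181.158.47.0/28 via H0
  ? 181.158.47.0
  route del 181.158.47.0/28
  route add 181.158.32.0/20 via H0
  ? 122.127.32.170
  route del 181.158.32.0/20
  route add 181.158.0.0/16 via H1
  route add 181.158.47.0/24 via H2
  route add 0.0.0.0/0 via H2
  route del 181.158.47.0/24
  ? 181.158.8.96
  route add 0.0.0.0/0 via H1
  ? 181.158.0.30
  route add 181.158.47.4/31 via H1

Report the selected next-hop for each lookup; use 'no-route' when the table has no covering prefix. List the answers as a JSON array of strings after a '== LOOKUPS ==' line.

Apply in order:
  add 34.195.253.0/24 -> H0 at depth 24
  del 34.195.253.0/24 (clear depth 24)
  add 181.158.47.0/28 -> H0 at depth 28
  lookup 181.158.47.0: bits 1011010110011110001011110000 walk d0:-→d1:-→d2:-→d3:-→d4:-→d5:-→d6:-→d7:-→d8:-→d9:-→d10:-→d11:-→d12:-→d13:-→d14:-→d15:-→d16:-→d17:-→d18:-→d19:-→d20:-→d21:-→d22:-→d23:-→d24:-→d25:-→d26:-→d27:-→d28:H0 -> H0
  del 181.158.47.0/28 (clear depth 28)
  add 181.158.32.0/20 -> H0 at depth 20
  lookup 122.127.32.170: bits 0 walk d0:-→d1:- -> no-route
  del 181.158.32.0/20 (clear depth 20)
  add 181.158.0.0/16 -> H1 at depth 16
  add 181.158.47.0/24 -> H2 at depth 24
  add 0.0.0.0/0 -> H2 at depth 0
  del 181.158.47.0/24 (clear depth 24)
  lookup 181.158.8.96: bits 101101011001111000 walk d0:H2→d1:-→d2:-→d3:-→d4:-→d5:-→d6:-→d7:-→d8:-→d9:-→d10:-→d11:-→d12:-→d13:-→d14:-→d15:-→d16:H1→d17:-→d18:- -> H1
  add 0.0.0.0/0 -> H1 at depth 0
  lookup 181.158.0.30: bits 101101011001111000 walk d0:H1→d1:-→d2:-→d3:-→d4:-→d5:-→d6:-→d7:-→d8:-→d9:-→d10:-→d11:-→d12:-→d13:-→d14:-→d15:-→d16:H1→d17:-→d18:- -> H1
  add 181.158.47.4/31 -> H1 at depth 31

== LOOKUPS ==
["H0","no-route","H1","H1"]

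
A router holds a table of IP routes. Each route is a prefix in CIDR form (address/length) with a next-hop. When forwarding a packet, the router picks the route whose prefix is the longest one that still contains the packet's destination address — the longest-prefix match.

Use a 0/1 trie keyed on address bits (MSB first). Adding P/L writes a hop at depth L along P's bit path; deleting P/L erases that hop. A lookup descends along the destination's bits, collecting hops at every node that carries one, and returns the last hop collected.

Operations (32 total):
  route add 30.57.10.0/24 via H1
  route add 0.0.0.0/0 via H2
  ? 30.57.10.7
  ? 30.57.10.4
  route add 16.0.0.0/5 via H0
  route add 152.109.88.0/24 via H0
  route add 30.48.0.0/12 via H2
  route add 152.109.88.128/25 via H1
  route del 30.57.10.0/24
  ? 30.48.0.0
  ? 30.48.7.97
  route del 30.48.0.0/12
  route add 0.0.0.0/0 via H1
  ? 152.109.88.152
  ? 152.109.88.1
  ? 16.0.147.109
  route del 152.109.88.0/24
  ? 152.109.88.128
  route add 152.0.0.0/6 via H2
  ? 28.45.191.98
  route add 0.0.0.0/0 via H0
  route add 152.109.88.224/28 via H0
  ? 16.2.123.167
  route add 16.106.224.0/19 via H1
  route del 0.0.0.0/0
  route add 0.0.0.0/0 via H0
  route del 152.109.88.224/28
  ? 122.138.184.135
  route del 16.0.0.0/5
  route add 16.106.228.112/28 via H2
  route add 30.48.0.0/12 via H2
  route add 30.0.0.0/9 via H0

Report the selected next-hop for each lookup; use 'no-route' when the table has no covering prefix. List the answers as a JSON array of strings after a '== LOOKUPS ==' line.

Trace:
  add 30.57.10.0/24 -> H1 at depth 24
  add 0.0.0.0/0 -> H2 at depth 0
  ? 30.57.10.7  path d0:H2→d1:-→d2:-→d3:-→d4:-→d5:-→d6:-→d7:-→d8:-→d9:-→d10:-→d11:-→d12:-→d13:-→d14:-→d15:-→d16:-→d17:-→d18:-→d19:-→d20:-→d21:-→d22:-→d23:-→d24:H1  best=H1
  ? 30.57.10.4  path d0:H2→d1:-→d2:-→d3:-→d4:-→d5:-→d6:-→d7:-→d8:-→d9:-→d10:-→d11:-→d12:-→d13:-→d14:-→d15:-→d16:-→d17:-→d18:-→d19:-→d20:-→d21:-→d22:-→d23:-→d24:H1  best=H1
  add 16.0.0.0/5 -> H0 at depth 5
  add 152.109.88.0/24 -> H0 at depth 24
  add 30.48.0.0/12 -> H2 at depth 12
  add 152.109.88.128/25 -> H1 at depth 25
  - 30.57.10.0/24 clear@24
  ? 30.48.0.0  path d0:H2→d1:-→d2:-→d3:-→d4:-→d5:-→d6:-→d7:-→d8:-→d9:-→d10:-→d11:-→d12:H2  best=H2
  ? 30.48.7.97  path d0:H2→d1:-→d2:-→d3:-→d4:-→d5:-→d6:-→d7:-→d8:-→d9:-→d10:-→d11:-→d12:H2  best=H2
  - 30.48.0.0/12 clear@12
  add 0.0.0.0/0 -> H1 at depth 0
  ? 152.109.88.152  path d0:H1→d1:-→d2:-→d3:-→d4:-→d5:-→d6:-→d7:-→d8:-→d9:-→d10:-→d11:-→d12:-→d13:-→d14:-→d15:-→d16:-→d17:-→d18:-→d19:-→d20:-→d21:-→d22:-→d23:-→d24:H0→d25:H1  best=H1
  ? 152.109.88.1  path d0:H1→d1:-→d2:-→d3:-→d4:-→d5:-→d6:-→d7:-→d8:-→d9:-→d10:-→d11:-→d12:-→d13:-→d14:-→d15:-→d16:-→d17:-→d18:-→d19:-→d20:-→d21:-→d22:-→d23:-→d24:H0  best=H0
  ? 16.0.147.109  path d0:H1→d1:-→d2:-→d3:-→d4:-→d5:H0  best=H0
  - 152.109.88.0/24 clear@24
  ? 152.109.88.128  path d0:H1→d1:-→d2:-→d3:-→d4:-→d5:-→d6:-→d7:-→d8:-→d9:-→d10:-→d11:-→d12:-→d13:-→d14:-→d15:-→d16:-→d17:-→d18:-→d19:-→d20:-→d21:-→d22:-→d23:-→d24:-→d25:H1  best=H1
  add 152.0.0.0/6 -> H2 at depth 6
  ? 28.45.191.98  path d0:H1→d1:-→d2:-→d3:-→d4:-→d5:-→d6:-  best=H1
  add 0.0.0.0/0 -> H0 at depth 0
  add 152.109.88.224/28 -> H0 at depth 28
  ? 16.2.123.167  path d0:H0→d1:-→d2:-→d3:-→d4:-→d5:H0  best=H0
  add 16.106.224.0/19 -> H1 at depth 19
  - 0.0.0.0/0 clear@0
  add 0.0.0.0/0 -> H0 at depth 0
  - 152.109.88.224/28 clear@28
  ? 122.138.184.135  path d0:H0→d1:-  best=H0
  - 16.0.0.0/5 clear@5
  add 16.106.228.112/28 -> H2 at depth 28
  add 30.48.0.0/12 -> H2 at depth 12
  add 30.0.0.0/9 -> H0 at depth 9

== LOOKUPS ==
["H1","H1","H2","H2","H1","H0","H0","H1","H1","H0","H0"]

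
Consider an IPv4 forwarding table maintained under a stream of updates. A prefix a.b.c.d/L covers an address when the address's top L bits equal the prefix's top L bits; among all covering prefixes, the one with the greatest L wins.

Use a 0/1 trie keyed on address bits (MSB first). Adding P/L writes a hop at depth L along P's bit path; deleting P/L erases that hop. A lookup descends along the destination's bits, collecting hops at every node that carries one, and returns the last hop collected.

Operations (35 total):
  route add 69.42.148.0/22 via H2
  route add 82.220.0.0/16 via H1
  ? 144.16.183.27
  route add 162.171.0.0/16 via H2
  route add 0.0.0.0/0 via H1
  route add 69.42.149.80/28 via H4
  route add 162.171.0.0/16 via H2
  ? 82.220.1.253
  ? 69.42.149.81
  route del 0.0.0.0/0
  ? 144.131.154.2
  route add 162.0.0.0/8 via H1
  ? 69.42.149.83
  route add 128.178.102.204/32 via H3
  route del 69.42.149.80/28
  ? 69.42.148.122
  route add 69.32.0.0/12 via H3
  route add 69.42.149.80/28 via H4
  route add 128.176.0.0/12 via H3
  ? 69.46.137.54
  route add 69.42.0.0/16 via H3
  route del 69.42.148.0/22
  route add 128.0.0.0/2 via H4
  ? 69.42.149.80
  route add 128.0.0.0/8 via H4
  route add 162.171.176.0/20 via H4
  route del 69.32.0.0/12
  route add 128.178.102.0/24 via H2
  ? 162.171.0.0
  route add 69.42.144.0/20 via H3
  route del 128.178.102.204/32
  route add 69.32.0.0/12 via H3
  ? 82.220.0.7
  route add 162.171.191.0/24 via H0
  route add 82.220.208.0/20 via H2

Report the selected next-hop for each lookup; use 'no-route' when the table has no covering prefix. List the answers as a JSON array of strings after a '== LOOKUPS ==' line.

Process each operation:
  + 69.42.148.0/22 (H2) depth=22
  + 82.220.0.0/16 (H1) depth=16
  lookup 144.16.183.27: bits ε walk d0:- -> no-route
  + 162.171.0.0/16 (H2) depth=16
  + 0.0.0.0/0 (H1) depth=0
  + 69.42.149.80/28 (H4) depth=28
  + 162.171.0.0/16 (H2) depth=16
  lookup 82.220.1.253: bits 0101001011011100 walk d0:H1→d1:-→d2:-→d3:-→d4:-→d5:-→d6:-→d7:-→d8:-→d9:-→d10:-→d11:-→d12:-→d13:-→d14:-→d15:-→d16:H1 -> H1
  lookup 69.42.149.81: bits 0100010100101010100101010101 walk d0:H1→d1:-→d2:-→d3:-→d4:-→d5:-→d6:-→d7:-→d8:-→d9:-→d10:-→d11:-→d12:-→d13:-→d14:-→d15:-→d16:-→d17:-→d18:-→d19:-→d20:-→d21:-→d22:H2→d23:-→d24:-→d25:-→d26:-→d27:-→d28:H4 -> H4
  del 0.0.0.0/0 (clear depth 0)
  lookup 144.131.154.2: bits 10 walk d0:-→d1:-→d2:- -> no-route
  + 162.0.0.0/8 (H1) depth=8
  lookup 69.42.149.83: bits 0100010100101010100101010101 walk d0:-→d1:-→d2:-→d3:-→d4:-→d5:-→d6:-→d7:-→d8:-→d9:-→d10:-→d11:-→d12:-→d13:-→d14:-→d15:-→d16:-→d17:-→d18:-→d19:-→d20:-→d21:-→d22:H2→d23:-→d24:-→d25:-→d26:-→d27:-→d28:H4 -> H4
  + 128.178.102.204/32 (H3) depth=32
  del 69.42.149.80/28 (clear depth 28)
  lookup 69.42.148.122: bits 01000101001010101001010 walk d0:-→d1:-→d2:-→d3:-→d4:-→d5:-→d6:-→d7:-→d8:-→d9:-→d10:-→d11:-→d12:-→d13:-→d14:-→d15:-→d16:-→d17:-→d18:-→d19:-→d20:-→d21:-→d22:H2→d23:- -> H2
  + 69.32.0.0/12 (H3) depth=12
  + 69.42.149.80/28 (H4) depth=28
  + 128.176.0.0/12 (H3) depth=12
  lookup 69.46.137.54: bits 0100010100101 walk d0:-→d1:-→d2:-→d3:-→d4:-→d5:-→d6:-→d7:-→d8:-→d9:-→d10:-→d11:-→d12:H3→d13:- -> H3
  + 69.42.0.0/16 (H3) depth=16
  del 69.42.148.0/22 (clear depth 22)
  + 128.0.0.0/2 (H4) depth=2
  lookup 69.42.149.80: bits 0100010100101010100101010101 walk d0:-→d1:-→d2:-→d3:-→d4:-→d5:-→d6:-→d7:-→d8:-→d9:-→d10:-→d11:-→d12:H3→d13:-→d14:-→d15:-→d16:H3→d17:-→d18:-→d19:-→d20:-→d21:-→d22:-→d23:-→d24:-→d25:-→d26:-→d27:-→d28:H4 -> H4
  + 128.0.0.0/8 (H4) depth=8
  + 162.171.176.0/20 (H4) depth=20
  del 69.32.0.0/12 (clear depth 12)
  + 128.178.102.0/24 (H2) depth=24
  lookup 162.171.0.0: bits 1010001010101011 walk d0:-→d1:-→d2:H4→d3:-→d4:-→d5:-→d6:-→d7:-→d8:H1→d9:-→d10:-→d11:-→d12:-→d13:-→d14:-→d15:-→d16:H2 -> H2
  + 69.42.144.0/20 (H3) depth=20
  del 128.178.102.204/32 (clear depth 32)
  + 69.32.0.0/12 (H3) depth=12
  lookup 82.220.0.7: bits 0101001011011100 walk d0:-→d1:-→d2:-→d3:-→d4:-→d5:-→d6:-→d7:-→d8:-→d9:-→d10:-→d11:-→d12:-→d13:-→d14:-→d15:-→d16:H1 -> H1
  + 162.171.191.0/24 (H0) depth=24
  + 82.220.208.0/20 (H2) depth=20

== LOOKUPS ==
["no-route","H1","H4","no-route","H4","H2","H3","H4","H2","H1"]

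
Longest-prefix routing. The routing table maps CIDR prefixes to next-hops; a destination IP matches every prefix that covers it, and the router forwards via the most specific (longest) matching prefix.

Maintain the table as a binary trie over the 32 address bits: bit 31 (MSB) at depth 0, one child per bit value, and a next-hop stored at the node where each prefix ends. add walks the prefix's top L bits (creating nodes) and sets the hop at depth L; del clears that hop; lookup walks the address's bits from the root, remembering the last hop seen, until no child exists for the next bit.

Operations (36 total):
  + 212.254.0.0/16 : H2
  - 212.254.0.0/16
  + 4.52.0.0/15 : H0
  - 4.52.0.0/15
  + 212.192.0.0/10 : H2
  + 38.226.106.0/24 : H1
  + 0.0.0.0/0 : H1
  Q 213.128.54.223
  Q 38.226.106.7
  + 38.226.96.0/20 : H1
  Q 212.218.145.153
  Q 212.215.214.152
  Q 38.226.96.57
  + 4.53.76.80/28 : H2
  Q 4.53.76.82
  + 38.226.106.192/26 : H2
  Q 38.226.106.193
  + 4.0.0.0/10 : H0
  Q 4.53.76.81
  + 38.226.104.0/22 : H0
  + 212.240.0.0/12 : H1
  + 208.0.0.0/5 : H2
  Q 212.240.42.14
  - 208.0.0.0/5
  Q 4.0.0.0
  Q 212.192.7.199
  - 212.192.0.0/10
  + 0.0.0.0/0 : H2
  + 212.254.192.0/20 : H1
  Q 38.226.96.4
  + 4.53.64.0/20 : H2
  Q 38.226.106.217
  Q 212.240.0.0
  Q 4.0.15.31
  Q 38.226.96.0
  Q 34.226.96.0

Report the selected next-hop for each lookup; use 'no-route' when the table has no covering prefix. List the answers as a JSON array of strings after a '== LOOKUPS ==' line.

Apply in order:
  + 212.254.0.0/16 (H2) depth=16
  del 212.254.0.0/16 (clear depth 16)
  + 4.52.0.0/15 (H0) depth=15
  del 4.52.0.0/15 (clear depth 15)
  + 212.192.0.0/10 (H2) depth=10
  + 38.226.106.0/24 (H1) depth=24
  + 0.0.0.0/0 (H1) depth=0
  ? 213.128.54.223  path d0:H1→d1:-→d2:-→d3:-→d4:-→d5:-→d6:-→d7:-  best=H1
  ? 38.226.106.7  path d0:H1→d1:-→d2:-→d3:-→d4:-→d5:-→d6:-→d7:-→d8:-→d9:-→d10:-→d11:-→d12:-→d13:-→d14:-→d15:-→d16:-→d17:-→d18:-→d19:-→d20:-→d21:-→d22:-→d23:-→d24:H1  best=H1
  + 38.226.96.0/20 (H1) depth=20
  ? 212.218.145.153  path d0:H1→d1:-→d2:-→d3:-→d4:-→d5:-→d6:-→d7:-→d8:-→d9:-→d10:H2  best=H2
  ? 212.215.214.152  path d0:H1→d1:-→d2:-→d3:-→d4:-→d5:-→d6:-→d7:-→d8:-→d9:-→d10:H2  best=H2
  ? 38.226.96.57  path d0:H1→d1:-→d2:-→d3:-→d4:-→d5:-→d6:-→d7:-→d8:-→d9:-→d10:-→d11:-→d12:-→d13:-→d14:-→d15:-→d16:-→d17:-→d18:-→d19:-→d20:H1  best=H1
  + 4.53.76.80/28 (H2) depth=28
  ? 4.53.76.82  path d0:H1→d1:-→d2:-→d3:-→d4:-→d5:-→d6:-→d7:-→d8:-→d9:-→d10:-→d11:-→d12:-→d13:-→d14:-→d15:-→d16:-→d17:-→d18:-→d19:-→d20:-→d21:-→d22:-→d23:-→d24:-→d25:-→d26:-→d27:-→d28:H2  best=H2
  + 38.226.106.192/26 (H2) depth=26
  ? 38.226.106.193  path d0:H1→d1:-→d2:-→d3:-→d4:-→d5:-→d6:-→d7:-→d8:-→d9:-→d10:-→d11:-→d12:-→d13:-→d14:-→d15:-→d16:-→d17:-→d18:-→d19:-→d20:H1→d21:-→d22:-→d23:-→d24:H1→d25:-→d26:H2  best=H2
  + 4.0.0.0/10 (H0) depth=10
  ? 4.53.76.81  path d0:H1→d1:-→d2:-→d3:-→d4:-→d5:-→d6:-→d7:-→d8:-→d9:-→d10:H0→d11:-→d12:-→d13:-→d14:-→d15:-→d16:-→d17:-→d18:-→d19:-→d20:-→d21:-→d22:-→d23:-→d24:-→d25:-→d26:-→d27:-→d28:H2  best=H2
  + 38.226.104.0/22 (H0) depth=22
  + 212.240.0.0/12 (H1) depth=12
  + 208.0.0.0/5 (H2) depth=5
  ? 212.240.42.14  path d0:H1→d1:-→d2:-→d3:-→d4:-→d5:H2→d6:-→d7:-→d8:-→d9:-→d10:H2→d11:-→d12:H1  best=H1
  del 208.0.0.0/5 (clear depth 5)
  ? 4.0.0.0  path d0:H1→d1:-→d2:-→d3:-→d4:-→d5:-→d6:-→d7:-→d8:-→d9:-→d10:H0  best=H0
  ? 212.192.7.199  path d0:H1→d1:-→d2:-→d3:-→d4:-→d5:-→d6:-→d7:-→d8:-→d9:-→d10:H2  best=H2
  del 212.192.0.0/10 (clear depth 10)
  + 0.0.0.0/0 (H2) depth=0
  + 212.254.192.0/20 (H1) depth=20
  ? 38.226.96.4  path d0:H2→d1:-→d2:-→d3:-→d4:-→d5:-→d6:-→d7:-→d8:-→d9:-→d10:-→d11:-→d12:-→d13:-→d14:-→d15:-→d16:-→d17:-→d18:-→d19:-→d20:H1  best=H1
  + 4.53.64.0/20 (H2) depth=20
  ? 38.226.106.217  path d0:H2→d1:-→d2:-→d3:-→d4:-→d5:-→d6:-→d7:-→d8:-→d9:-→d10:-→d11:-→d12:-→d13:-→d14:-→d15:-→d16:-→d17:-→d18:-→d19:-→d20:H1→d21:-→d22:H0→d23:-→d24:H1→d25:-→d26:H2  best=H2
  ? 212.240.0.0  path d0:H2→d1:-→d2:-→d3:-→d4:-→d5:-→d6:-→d7:-→d8:-→d9:-→d10:-→d11:-→d12:H1  best=H1
  ? 4.0.15.31  path d0:H2→d1:-→d2:-→d3:-→d4:-→d5:-→d6:-→d7:-→d8:-→d9:-→d10:H0  best=H0
  ? 38.226.96.0  path d0:H2→d1:-→d2:-→d3:-→d4:-→d5:-→d6:-→d7:-→d8:-→d9:-→d10:-→d11:-→d12:-→d13:-→d14:-→d15:-→d16:-→d17:-→d18:-→d19:-→d20:H1  best=H1
  ? 34.226.96.0  path d0:H2→d1:-→d2:-→d3:-→d4:-→d5:-  best=H2

== LOOKUPS ==
["H1","H1","H2","H2","H1","H2","H2","H2","H1","H0","H2","H1","H2","H1","H0","H1","H2"]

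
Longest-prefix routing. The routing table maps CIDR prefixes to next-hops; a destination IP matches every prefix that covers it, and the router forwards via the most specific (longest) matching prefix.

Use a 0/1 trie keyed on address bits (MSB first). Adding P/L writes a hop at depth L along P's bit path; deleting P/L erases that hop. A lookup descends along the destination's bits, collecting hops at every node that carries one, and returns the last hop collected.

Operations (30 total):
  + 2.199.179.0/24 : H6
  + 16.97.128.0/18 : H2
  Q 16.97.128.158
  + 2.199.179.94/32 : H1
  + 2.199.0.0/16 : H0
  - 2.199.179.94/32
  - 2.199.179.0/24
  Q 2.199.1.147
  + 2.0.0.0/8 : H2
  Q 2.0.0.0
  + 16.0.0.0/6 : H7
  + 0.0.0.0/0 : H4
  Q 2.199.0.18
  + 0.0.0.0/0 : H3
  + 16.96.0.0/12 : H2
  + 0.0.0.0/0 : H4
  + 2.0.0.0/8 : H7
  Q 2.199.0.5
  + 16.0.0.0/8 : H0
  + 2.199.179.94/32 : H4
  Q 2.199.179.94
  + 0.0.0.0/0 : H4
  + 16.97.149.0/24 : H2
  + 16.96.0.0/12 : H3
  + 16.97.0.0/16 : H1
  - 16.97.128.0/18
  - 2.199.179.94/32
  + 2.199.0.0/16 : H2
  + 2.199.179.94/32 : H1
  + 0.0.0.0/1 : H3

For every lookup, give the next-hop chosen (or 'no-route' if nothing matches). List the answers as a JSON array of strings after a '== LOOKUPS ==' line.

Process each operation:
  + 2.199.179.0/24 (H6) depth=24
  + 16.97.128.0/18 (H2) depth=18
  Q 16.97.128.158: descend 000100000110000110 ; hops seen [H2] ; pick H2
  + 2.199.179.94/32 (H1) depth=32
  + 2.199.0.0/16 (H0) depth=16
  del 2.199.179.94/32 (clear depth 32)
  del 2.199.179.0/24 (clear depth 24)
  Q 2.199.1.147: descend 0000001011000111 ; hops seen [H0] ; pick H0
  + 2.0.0.0/8 (H2) depth=8
  Q 2.0.0.0: descend 00000010 ; hops seen [H2] ; pick H2
  + 16.0.0.0/6 (H7) depth=6
  + 0.0.0.0/0 (H4) depth=0
  Q 2.199.0.18: descend 0000001011000111 ; hops seen [H4,H2,H0] ; pick H0
  + 0.0.0.0/0 (H3) depth=0
  + 16.96.0.0/12 (H2) depth=12
  + 0.0.0.0/0 (H4) depth=0
  + 2.0.0.0/8 (H7) depth=8
  Q 2.199.0.5: descend 0000001011000111 ; hops seen [H4,H7,H0] ; pick H0
  + 16.0.0.0/8 (H0) depth=8
  + 2.199.179.94/32 (H4) depth=32
  Q 2.199.179.94: descend 00000010110001111011001101011110 ; hops seen [H4,H7,H0,H4] ; pick H4
  + 0.0.0.0/0 (H4) depth=0
  + 16.97.149.0/24 (H2) depth=24
  + 16.96.0.0/12 (H3) depth=12
  + 16.97.0.0/16 (H1) depth=16
  del 16.97.128.0/18 (clear depth 18)
  del 2.199.179.94/32 (clear depth 32)
  + 2.199.0.0/16 (H2) depth=16
  + 2.199.179.94/32 (H1) depth=32
  + 0.0.0.0/1 (H3) depth=1

== LOOKUPS ==
["H2","H0","H2","H0","H0","H4"]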